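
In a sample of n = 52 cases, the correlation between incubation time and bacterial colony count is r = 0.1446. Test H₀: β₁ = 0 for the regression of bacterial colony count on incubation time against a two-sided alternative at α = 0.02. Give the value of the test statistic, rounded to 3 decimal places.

t = r·√(n − 2)/√(1 − r²) = 0.1446·√50/√0.979091 = 1.033.
df = n − 2 = 50.
Two-sided p ≈ 0.3064, which is ≥ 0.02, so fail to reject H₀.
The data do not give significant evidence of a linear association between incubation time and bacterial colony count.

t = 1.033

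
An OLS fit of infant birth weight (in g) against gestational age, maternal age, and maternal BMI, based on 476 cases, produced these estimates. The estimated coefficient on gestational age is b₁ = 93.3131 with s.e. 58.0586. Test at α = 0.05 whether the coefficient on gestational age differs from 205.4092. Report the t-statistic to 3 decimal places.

t = -1.931

H₀: β₁ = 205.4092 vs H₁: β₁ ≠ 205.4092.
t = (b₁ − β₁⁰)/SE = (93.3131 − 205.4092) / 58.0586 = -1.931.
df = n − k − 1 = 476 − 3 − 1 = 472.
Two-sided p ≈ 0.0541, which is ≥ 0.05, so fail to reject H₀.
The data are consistent with a true slope of 205.4092 g per unit of gestational age, holding the other predictors fixed.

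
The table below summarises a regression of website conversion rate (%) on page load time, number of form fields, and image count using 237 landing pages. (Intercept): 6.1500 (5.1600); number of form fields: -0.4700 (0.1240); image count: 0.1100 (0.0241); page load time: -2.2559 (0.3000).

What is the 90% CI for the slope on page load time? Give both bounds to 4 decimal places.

Read off: b = -2.2559, SE = 0.3000 for page load time.
df = n − k − 1 = 237 − 3 − 1 = 233.
t* = t_{0.05, 233} = 1.65142.
Margin = t* × SE = 1.65142 × 0.3000 = 0.495426.
CI: -2.2559 ± 0.495426 → (-2.7513, -1.7605).

(-2.7513, -1.7605)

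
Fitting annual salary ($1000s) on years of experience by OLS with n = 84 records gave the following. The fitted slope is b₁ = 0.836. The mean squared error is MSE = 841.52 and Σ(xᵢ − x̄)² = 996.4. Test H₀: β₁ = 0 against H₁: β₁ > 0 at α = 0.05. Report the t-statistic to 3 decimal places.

t = 0.910

SE(b₁) = √(MSE/Sₓₓ) = √(841.52/996.4) = 0.919.
t = 0.836 / 0.919 = 0.910.
df = n − 2 = 82.
One-sided p ≈ 0.1828, which is ≥ 0.05, so fail to reject H₀.
The data do not give significant evidence that the true slope on years of experience is positive.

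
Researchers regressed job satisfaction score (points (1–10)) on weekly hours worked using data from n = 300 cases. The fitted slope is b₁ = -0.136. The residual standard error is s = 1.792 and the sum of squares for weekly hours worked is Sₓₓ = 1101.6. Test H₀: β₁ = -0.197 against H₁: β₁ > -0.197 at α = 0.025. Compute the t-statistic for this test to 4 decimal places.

t = 1.1298

SE(b₁) = s/√Sₓₓ = 1.792/√1101.6 = 0.0539916.
t = (-0.136 − (-0.197)) / 0.0539916 = 1.1298.
df = n − 2 = 298.
One-sided p ≈ 0.1297, which is ≥ 0.025, so fail to reject H₀.
The data do not give significant evidence that the true slope on weekly hours worked exceeds -0.197 points (1–10) per unit.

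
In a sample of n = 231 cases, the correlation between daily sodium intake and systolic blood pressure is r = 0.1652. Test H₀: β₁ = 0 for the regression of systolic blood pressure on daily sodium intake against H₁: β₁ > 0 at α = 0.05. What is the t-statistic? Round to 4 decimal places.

t = 2.5348

t = r·√(n − 2)/√(1 − r²) = 0.1652·√229/√0.972709 = 2.5348.
df = n − 2 = 229.
One-sided p ≈ 0.0060, which is < 0.05, so reject H₀.
There is evidence of a linear association between daily sodium intake and systolic blood pressure.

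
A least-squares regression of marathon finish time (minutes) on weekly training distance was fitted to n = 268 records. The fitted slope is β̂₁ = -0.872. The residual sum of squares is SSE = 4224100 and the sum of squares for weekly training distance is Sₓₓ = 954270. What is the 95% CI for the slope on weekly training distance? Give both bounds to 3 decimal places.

(-1.126, -0.618)

MSE = SSE/(n − 2) = 4224100/266 = 15880.1.
SE(β̂₁) = √(MSE/Sₓₓ) = √(15880.1/954270) = 0.129.
df = n − 2 = 266.
t* = t_{0.025, 266} = 1.968922.
Margin = t* × SE = 1.968922 × 0.129 = 0.25399.
CI: -0.872 ± 0.25399 → (-1.126, -0.618).
With 95% confidence, each one-unit increase in weekly training distance is associated with a change of between -1.126 and -0.618 minutes in marathon finish time.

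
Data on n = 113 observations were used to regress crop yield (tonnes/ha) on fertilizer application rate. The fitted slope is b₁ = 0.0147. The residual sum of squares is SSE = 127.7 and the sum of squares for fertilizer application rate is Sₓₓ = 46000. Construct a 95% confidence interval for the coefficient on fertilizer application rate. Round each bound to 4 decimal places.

(0.0048, 0.0246)

MSE = SSE/(n − 2) = 127.7/111 = 1.15045.
SE(b₁) = √(MSE/Sₓₓ) = √(1.15045/46000) = 0.00500098.
df = n − 2 = 111.
t* = t_{0.025, 111} = 1.981567.
Margin = t* × SE = 1.981567 × 0.00500098 = 0.009910.
CI: 0.0147 ± 0.009910 → (0.0048, 0.0246).
With 95% confidence, each one-unit increase in fertilizer application rate is associated with a change of between 0.0048 and 0.0246 tonnes/ha in crop yield.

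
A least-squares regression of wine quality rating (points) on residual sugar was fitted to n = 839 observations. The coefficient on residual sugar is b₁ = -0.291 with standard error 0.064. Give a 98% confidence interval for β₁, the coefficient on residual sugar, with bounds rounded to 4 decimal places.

(-0.4402, -0.1418)

df = n − 2 = 839 − 2 = 837.
t* = t_{0.01, 837} = 2.330811.
Margin = t* × SE = 2.330811 × 0.064 = 0.149172.
CI: -0.291 ± 0.149172 → (-0.4402, -0.1418).
With 98% confidence, each one-unit increase in residual sugar is associated with a change of between -0.4402 and -0.1418 points in wine quality rating.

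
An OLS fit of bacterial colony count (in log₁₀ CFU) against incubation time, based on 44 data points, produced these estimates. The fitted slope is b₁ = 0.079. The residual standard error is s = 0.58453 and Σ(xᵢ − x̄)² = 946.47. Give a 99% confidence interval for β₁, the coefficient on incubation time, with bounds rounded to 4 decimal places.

SE(b₁) = s/√Sₓₓ = 0.58453/√946.47 = 0.019.
df = n − 2 = 42.
t* = t_{0.005, 42} = 2.698066.
Margin = t* × SE = 2.698066 × 0.019 = 0.051263.
CI: 0.079 ± 0.051263 → (0.0277, 0.1303).
With 99% confidence, each one-unit increase in incubation time is associated with a change of between 0.0277 and 0.1303 log₁₀ CFU in bacterial colony count.

(0.0277, 0.1303)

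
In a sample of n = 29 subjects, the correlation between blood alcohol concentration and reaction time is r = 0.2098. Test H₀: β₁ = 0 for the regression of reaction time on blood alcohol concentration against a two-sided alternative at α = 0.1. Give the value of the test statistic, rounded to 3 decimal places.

t = r·√(n − 2)/√(1 − r²) = 0.2098·√27/√0.955984 = 1.115.
df = n − 2 = 27.
Two-sided p ≈ 0.2747, which is ≥ 0.1, so fail to reject H₀.
The data do not give significant evidence of a linear association between blood alcohol concentration and reaction time.

t = 1.115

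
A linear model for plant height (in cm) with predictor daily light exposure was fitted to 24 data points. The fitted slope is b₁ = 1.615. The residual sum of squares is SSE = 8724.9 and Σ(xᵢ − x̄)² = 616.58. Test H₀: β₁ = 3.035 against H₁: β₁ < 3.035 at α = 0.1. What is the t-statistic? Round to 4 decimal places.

MSE = SSE/(n − 2) = 8724.9/22 = 396.586.
SE(b₁) = √(MSE/Sₓₓ) = √(396.586/616.58) = 0.802.
t = (1.615 − 3.035) / 0.802 = -1.7706.
df = n − 2 = 22.
One-sided p ≈ 0.0452, which is < 0.1, so reject H₀.
There is evidence that the true slope on daily light exposure is below 3.035 cm per unit.

t = -1.7706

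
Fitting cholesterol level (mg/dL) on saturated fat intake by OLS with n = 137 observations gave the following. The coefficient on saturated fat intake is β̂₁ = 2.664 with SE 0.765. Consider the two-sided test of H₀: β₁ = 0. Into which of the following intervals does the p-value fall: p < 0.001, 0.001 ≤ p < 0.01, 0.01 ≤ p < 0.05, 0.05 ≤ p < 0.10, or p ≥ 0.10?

t = 2.664 / 0.765 = 3.482.
df = n − 2 = 137 − 2 = 135.
Two-sided p = 2·P(T_{135} > |t|) ≈ 0.0007.
So p < 0.001.

p < 0.001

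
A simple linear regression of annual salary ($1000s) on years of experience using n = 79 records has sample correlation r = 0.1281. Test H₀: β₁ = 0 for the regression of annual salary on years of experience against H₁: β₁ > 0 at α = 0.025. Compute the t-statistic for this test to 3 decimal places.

t = 1.133

t = r·√(n − 2)/√(1 − r²) = 0.1281·√77/√0.98359 = 1.133.
df = n − 2 = 77.
One-sided p ≈ 0.1303, which is ≥ 0.025, so fail to reject H₀.
The data do not give significant evidence of a linear association between years of experience and annual salary.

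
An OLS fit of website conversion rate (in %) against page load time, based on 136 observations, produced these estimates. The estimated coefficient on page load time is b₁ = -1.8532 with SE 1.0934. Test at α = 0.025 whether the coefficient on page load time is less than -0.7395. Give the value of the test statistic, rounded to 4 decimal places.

t = -1.0186

H₀: β₁ = -0.7395 vs H₁: β₁ < -0.7395.
t = (b₁ − β₁⁰)/SE = (-1.8532 − (-0.7395)) / 1.0934 = -1.0186.
df = n − 2 = 136 − 2 = 134.
One-sided p ≈ 0.1551, which is ≥ 0.025, so fail to reject H₀.
The data do not give significant evidence that the true slope on page load time is below -0.7395 % per unit.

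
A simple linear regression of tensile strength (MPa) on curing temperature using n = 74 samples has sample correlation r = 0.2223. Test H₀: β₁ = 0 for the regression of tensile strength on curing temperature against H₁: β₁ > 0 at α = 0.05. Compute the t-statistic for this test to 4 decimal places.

t = r·√(n − 2)/√(1 − r²) = 0.2223·√72/√0.950583 = 1.9347.
df = n − 2 = 72.
One-sided p ≈ 0.0285, which is < 0.05, so reject H₀.
There is evidence of a linear association between curing temperature and tensile strength.

t = 1.9347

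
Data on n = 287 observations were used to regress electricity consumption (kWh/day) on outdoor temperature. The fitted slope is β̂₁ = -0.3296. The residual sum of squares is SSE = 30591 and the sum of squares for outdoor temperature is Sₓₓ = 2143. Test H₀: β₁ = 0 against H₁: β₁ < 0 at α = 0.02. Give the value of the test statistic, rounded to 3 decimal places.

MSE = SSE/(n − 2) = 30591/285 = 107.337.
SE(β̂₁) = √(MSE/Sₓₓ) = √(107.337/2143) = 0.223802.
t = -0.3296 / 0.223802 = -1.473.
df = n − 2 = 285.
One-sided p ≈ 0.0710, which is ≥ 0.02, so fail to reject H₀.
The data do not give significant evidence that the true slope on outdoor temperature is negative.

t = -1.473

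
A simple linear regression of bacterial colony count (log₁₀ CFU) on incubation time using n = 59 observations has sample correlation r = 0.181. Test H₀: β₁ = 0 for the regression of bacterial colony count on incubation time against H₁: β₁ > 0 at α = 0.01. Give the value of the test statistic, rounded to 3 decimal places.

t = r·√(n − 2)/√(1 − r²) = 0.181·√57/√0.967239 = 1.389.
df = n − 2 = 57.
One-sided p ≈ 0.0850, which is ≥ 0.01, so fail to reject H₀.
The data do not give significant evidence of a linear association between incubation time and bacterial colony count.

t = 1.389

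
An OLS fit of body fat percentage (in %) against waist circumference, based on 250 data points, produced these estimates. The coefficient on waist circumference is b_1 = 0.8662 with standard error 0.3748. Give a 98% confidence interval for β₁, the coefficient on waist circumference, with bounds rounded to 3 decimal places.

df = n − 2 = 250 − 2 = 248.
t* = t_{0.01, 248} = 2.341478.
Margin = t* × SE = 2.341478 × 0.3748 = 0.87759.
CI: 0.8662 ± 0.87759 → (-0.011, 1.744).
With 98% confidence, each one-unit increase in waist circumference is associated with a change of between -0.011 and 1.744 % in body fat percentage.

(-0.011, 1.744)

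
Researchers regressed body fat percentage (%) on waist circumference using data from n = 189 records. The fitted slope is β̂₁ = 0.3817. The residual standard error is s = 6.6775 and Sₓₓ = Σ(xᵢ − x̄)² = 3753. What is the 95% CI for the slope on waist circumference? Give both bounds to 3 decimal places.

SE(β̂₁) = s/√Sₓₓ = 6.6775/√3753 = 0.109.
df = n − 2 = 187.
t* = t_{0.025, 187} = 1.972731.
Margin = t* × SE = 1.972731 × 0.109 = 0.21503.
CI: 0.3817 ± 0.21503 → (0.167, 0.597).
With 95% confidence, each one-unit increase in waist circumference is associated with a change of between 0.167 and 0.597 % in body fat percentage.

(0.167, 0.597)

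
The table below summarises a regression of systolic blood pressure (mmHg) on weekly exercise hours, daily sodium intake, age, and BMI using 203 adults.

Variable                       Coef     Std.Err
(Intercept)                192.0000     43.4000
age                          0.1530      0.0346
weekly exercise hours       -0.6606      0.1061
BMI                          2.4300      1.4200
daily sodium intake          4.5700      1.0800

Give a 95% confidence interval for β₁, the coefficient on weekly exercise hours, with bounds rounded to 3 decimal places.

Read off: b = -0.6606, SE = 0.1061 for weekly exercise hours.
df = n − k − 1 = 203 − 4 − 1 = 198.
t* = t_{0.025, 198} = 1.972017.
Margin = t* × SE = 1.972017 × 0.1061 = 0.20923.
CI: -0.6606 ± 0.20923 → (-0.870, -0.451).

(-0.870, -0.451)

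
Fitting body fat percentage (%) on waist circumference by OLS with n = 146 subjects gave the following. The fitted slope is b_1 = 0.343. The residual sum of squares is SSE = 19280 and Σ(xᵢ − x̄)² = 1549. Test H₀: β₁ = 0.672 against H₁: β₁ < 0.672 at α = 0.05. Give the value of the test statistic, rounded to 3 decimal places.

MSE = SSE/(n − 2) = 19280/144 = 133.889.
SE(b_1) = √(MSE/Sₓₓ) = √(133.889/1549) = 0.293999.
t = (0.343 − 0.672) / 0.293999 = -1.119.
df = n − 2 = 144.
One-sided p ≈ 0.1325, which is ≥ 0.05, so fail to reject H₀.
The data do not give significant evidence that the true slope on waist circumference is below 0.672 % per unit.

t = -1.119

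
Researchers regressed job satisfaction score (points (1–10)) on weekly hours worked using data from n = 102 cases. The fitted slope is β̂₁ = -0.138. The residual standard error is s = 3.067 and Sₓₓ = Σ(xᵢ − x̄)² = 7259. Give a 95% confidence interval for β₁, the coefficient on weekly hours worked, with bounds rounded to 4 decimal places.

(-0.2094, -0.0666)

SE(β̂₁) = s/√Sₓₓ = 3.067/√7259 = 0.0359978.
df = n − 2 = 100.
t* = t_{0.025, 100} = 1.983972.
Margin = t* × SE = 1.983972 × 0.0359978 = 0.071419.
CI: -0.138 ± 0.071419 → (-0.2094, -0.0666).
With 95% confidence, each one-unit increase in weekly hours worked is associated with a change of between -0.2094 and -0.0666 points (1–10) in job satisfaction score.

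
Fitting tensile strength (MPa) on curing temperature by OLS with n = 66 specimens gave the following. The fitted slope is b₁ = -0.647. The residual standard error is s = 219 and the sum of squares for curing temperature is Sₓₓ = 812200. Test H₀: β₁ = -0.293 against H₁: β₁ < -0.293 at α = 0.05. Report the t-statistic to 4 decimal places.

t = -1.4568

SE(b₁) = s/√Sₓₓ = 219/√812200 = 0.243004.
t = (-0.647 − (-0.293)) / 0.243004 = -1.4568.
df = n − 2 = 64.
One-sided p ≈ 0.0750, which is ≥ 0.05, so fail to reject H₀.
The data do not give significant evidence that the true slope on curing temperature is below -0.293 MPa per unit.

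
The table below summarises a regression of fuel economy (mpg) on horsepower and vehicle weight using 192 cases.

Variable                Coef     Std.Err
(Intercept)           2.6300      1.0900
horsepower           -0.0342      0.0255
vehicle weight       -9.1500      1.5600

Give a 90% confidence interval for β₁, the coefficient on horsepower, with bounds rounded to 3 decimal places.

Read off: b = -0.0342, SE = 0.0255 for horsepower.
df = n − k − 1 = 192 − 2 − 1 = 189.
t* = t_{0.05, 189} = 1.652956.
Margin = t* × SE = 1.652956 × 0.0255 = 0.04215.
CI: -0.0342 ± 0.04215 → (-0.076, 0.008).

(-0.076, 0.008)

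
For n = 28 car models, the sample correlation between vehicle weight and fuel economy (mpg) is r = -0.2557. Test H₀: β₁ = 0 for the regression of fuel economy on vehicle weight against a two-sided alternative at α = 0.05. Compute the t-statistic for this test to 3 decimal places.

t = -1.349

t = r·√(n − 2)/√(1 − r²) = -0.2557·√26/√0.934618 = -1.349.
df = n − 2 = 26.
Two-sided p ≈ 0.1891, which is ≥ 0.05, so fail to reject H₀.
The data do not give significant evidence of a linear association between vehicle weight and fuel economy.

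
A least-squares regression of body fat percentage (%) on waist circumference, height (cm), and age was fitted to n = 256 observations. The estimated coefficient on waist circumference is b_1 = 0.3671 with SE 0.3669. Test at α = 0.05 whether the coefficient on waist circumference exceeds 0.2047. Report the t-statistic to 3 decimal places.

t = 0.443

H₀: β₁ = 0.2047 vs H₁: β₁ > 0.2047.
t = (b_1 − β₁⁰)/SE = (0.3671 − 0.2047) / 0.3669 = 0.443.
df = n − k − 1 = 256 − 3 − 1 = 252.
One-sided p ≈ 0.3292, which is ≥ 0.05, so fail to reject H₀.
The data do not give significant evidence that the true slope on waist circumference exceeds 0.2047 % per unit, holding the other predictors fixed.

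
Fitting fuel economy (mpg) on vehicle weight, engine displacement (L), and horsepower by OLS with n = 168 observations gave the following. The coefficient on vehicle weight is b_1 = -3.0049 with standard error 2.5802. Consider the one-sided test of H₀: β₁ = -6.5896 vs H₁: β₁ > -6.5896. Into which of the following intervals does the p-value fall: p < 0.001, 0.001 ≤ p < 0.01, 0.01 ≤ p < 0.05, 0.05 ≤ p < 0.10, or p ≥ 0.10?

0.05 ≤ p < 0.10

t = (-3.0049 − (-6.5896)) / 2.5802 = 1.389.
df = n − k − 1 = 168 − 3 − 1 = 164.
One-sided p = P(T_{164} > t) ≈ 0.0833.
So 0.05 ≤ p < 0.10.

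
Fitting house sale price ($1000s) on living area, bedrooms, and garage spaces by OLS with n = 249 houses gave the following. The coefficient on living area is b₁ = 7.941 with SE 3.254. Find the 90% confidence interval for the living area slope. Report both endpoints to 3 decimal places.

df = n − k − 1 = 249 − 3 − 1 = 245.
t* = t_{0.05, 245} = 1.651097.
Margin = t* × SE = 1.651097 × 3.254 = 5.37267.
CI: 7.941 ± 5.37267 → (2.568, 13.314).
With 90% confidence, each one-unit increase in living area is associated with a change of between 2.568 and 13.314 $1000s in house sale price, holding the other predictors fixed.

(2.568, 13.314)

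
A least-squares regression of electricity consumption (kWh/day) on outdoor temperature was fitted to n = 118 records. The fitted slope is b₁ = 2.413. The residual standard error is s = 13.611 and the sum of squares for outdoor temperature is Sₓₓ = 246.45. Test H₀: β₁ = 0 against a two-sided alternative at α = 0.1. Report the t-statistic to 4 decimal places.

SE(b₁) = s/√Sₓₓ = 13.611/√246.45 = 0.867013.
t = 2.413 / 0.867013 = 2.7831.
df = n − 2 = 116.
Two-sided p ≈ 0.0063, which is < 0.1, so reject H₀.
There is evidence that outdoor temperature is associated with electricity consumption.

t = 2.7831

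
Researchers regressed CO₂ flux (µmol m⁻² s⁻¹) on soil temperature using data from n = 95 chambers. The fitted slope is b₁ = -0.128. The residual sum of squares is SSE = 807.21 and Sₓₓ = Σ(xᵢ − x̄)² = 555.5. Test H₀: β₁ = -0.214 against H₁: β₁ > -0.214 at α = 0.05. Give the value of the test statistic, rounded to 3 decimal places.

MSE = SSE/(n − 2) = 807.21/93 = 8.67968.
SE(b₁) = √(MSE/Sₓₓ) = √(8.67968/555.5) = 0.125.
t = (-0.128 − (-0.214)) / 0.125 = 0.688.
df = n − 2 = 93.
One-sided p ≈ 0.2466, which is ≥ 0.05, so fail to reject H₀.
The data do not give significant evidence that the true slope on soil temperature exceeds -0.214 µmol m⁻² s⁻¹ per unit.

t = 0.688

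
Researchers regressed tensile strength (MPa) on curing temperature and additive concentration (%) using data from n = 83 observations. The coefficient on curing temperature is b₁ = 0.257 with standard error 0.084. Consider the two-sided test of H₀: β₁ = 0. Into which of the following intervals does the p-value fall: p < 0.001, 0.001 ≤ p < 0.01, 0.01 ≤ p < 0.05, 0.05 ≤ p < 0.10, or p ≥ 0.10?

0.001 ≤ p < 0.01

t = 0.257 / 0.084 = 3.060.
df = n − k − 1 = 83 − 2 − 1 = 80.
Two-sided p = 2·P(T_{80} > |t|) ≈ 0.0030.
So 0.001 ≤ p < 0.01.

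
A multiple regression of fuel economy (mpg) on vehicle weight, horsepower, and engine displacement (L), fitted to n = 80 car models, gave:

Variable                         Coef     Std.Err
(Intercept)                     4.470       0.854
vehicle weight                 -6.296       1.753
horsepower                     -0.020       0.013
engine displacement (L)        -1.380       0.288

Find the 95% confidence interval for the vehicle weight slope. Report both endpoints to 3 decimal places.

Read off: b = -6.296, SE = 1.753 for vehicle weight.
df = n − k − 1 = 80 − 3 − 1 = 76.
t* = t_{0.025, 76} = 1.991673.
Margin = t* × SE = 1.991673 × 1.753 = 3.49140.
CI: -6.296 ± 3.49140 → (-9.787, -2.805).

(-9.787, -2.805)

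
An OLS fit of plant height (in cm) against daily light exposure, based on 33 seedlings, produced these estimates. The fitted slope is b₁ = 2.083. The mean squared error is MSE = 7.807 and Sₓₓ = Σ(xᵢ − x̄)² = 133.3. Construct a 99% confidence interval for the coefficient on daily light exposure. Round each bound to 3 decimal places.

SE(b₁) = √(MSE/Sₓₓ) = √(7.807/133.3) = 0.242006.
df = n − 2 = 31.
t* = t_{0.005, 31} = 2.744042.
Margin = t* × SE = 2.744042 × 0.242006 = 0.66408.
CI: 2.083 ± 0.66408 → (1.419, 2.747).
With 99% confidence, each one-unit increase in daily light exposure is associated with a change of between 1.419 and 2.747 cm in plant height.

(1.419, 2.747)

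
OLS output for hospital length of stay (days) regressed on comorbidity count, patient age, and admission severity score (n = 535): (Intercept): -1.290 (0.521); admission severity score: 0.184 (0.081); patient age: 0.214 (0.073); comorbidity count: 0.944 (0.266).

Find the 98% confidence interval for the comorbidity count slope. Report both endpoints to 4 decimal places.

Read off: b = 0.944, SE = 0.266 for comorbidity count.
df = n − k − 1 = 535 − 3 − 1 = 531.
t* = t_{0.01, 531} = 2.333391.
Margin = t* × SE = 2.333391 × 0.266 = 0.620682.
CI: 0.944 ± 0.620682 → (0.3233, 1.5647).

(0.3233, 1.5647)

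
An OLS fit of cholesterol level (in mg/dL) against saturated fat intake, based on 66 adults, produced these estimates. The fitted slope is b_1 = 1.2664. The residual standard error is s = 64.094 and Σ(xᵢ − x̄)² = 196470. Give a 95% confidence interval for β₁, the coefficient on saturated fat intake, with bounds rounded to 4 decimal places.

(0.9775, 1.5553)

SE(b_1) = s/√Sₓₓ = 64.094/√196470 = 0.1446.
df = n − 2 = 64.
t* = t_{0.025, 64} = 1.99773.
Margin = t* × SE = 1.99773 × 0.1446 = 0.288872.
CI: 1.2664 ± 0.288872 → (0.9775, 1.5553).
With 95% confidence, each one-unit increase in saturated fat intake is associated with a change of between 0.9775 and 1.5553 mg/dL in cholesterol level.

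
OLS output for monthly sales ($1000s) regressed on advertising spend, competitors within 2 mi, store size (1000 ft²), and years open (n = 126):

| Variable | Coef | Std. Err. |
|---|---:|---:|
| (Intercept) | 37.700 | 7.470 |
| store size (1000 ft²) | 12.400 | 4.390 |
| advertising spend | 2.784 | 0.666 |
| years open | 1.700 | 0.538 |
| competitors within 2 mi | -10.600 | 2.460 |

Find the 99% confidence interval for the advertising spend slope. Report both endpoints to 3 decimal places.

(1.041, 4.527)

Read off: b = 2.784, SE = 0.666 for advertising spend.
df = n − k − 1 = 126 − 4 − 1 = 121.
t* = t_{0.005, 121} = 2.617072.
Margin = t* × SE = 2.617072 × 0.666 = 1.74297.
CI: 2.784 ± 1.74297 → (1.041, 4.527).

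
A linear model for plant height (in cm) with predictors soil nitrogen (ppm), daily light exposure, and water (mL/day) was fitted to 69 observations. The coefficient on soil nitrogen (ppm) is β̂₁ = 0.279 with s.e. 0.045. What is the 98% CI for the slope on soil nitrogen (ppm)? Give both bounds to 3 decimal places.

(0.172, 0.386)

df = n − k − 1 = 69 − 3 − 1 = 65.
t* = t_{0.01, 65} = 2.385097.
Margin = t* × SE = 2.385097 × 0.045 = 0.10733.
CI: 0.279 ± 0.10733 → (0.172, 0.386).
With 98% confidence, each one-unit increase in soil nitrogen (ppm) is associated with a change of between 0.172 and 0.386 cm in plant height, holding the other predictors fixed.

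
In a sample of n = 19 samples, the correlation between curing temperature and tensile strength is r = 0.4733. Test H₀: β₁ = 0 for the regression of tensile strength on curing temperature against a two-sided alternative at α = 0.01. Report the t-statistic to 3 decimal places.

t = r·√(n − 2)/√(1 − r²) = 0.4733·√17/√0.775987 = 2.215.
df = n − 2 = 17.
Two-sided p ≈ 0.0407, which is ≥ 0.01, so fail to reject H₀.
The data do not give significant evidence of a linear association between curing temperature and tensile strength.

t = 2.215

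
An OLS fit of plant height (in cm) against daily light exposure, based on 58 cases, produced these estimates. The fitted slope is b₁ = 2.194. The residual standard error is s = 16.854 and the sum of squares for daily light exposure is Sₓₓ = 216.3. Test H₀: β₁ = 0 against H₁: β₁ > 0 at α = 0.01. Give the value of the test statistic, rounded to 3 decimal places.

SE(b₁) = s/√Sₓₓ = 16.854/√216.3 = 1.14597.
t = 2.194 / 1.14597 = 1.915.
df = n − 2 = 56.
One-sided p ≈ 0.0303, which is ≥ 0.01, so fail to reject H₀.
The data do not give significant evidence that the true slope on daily light exposure is positive.

t = 1.915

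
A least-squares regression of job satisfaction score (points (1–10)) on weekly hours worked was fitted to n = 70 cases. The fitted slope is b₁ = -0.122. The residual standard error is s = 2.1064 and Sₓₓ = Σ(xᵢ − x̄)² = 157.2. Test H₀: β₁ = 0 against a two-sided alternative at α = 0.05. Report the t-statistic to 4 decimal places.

SE(b₁) = s/√Sₓₓ = 2.1064/√157.2 = 0.168002.
t = -0.122 / 0.168002 = -0.7262.
df = n − 2 = 68.
Two-sided p ≈ 0.4702, which is ≥ 0.05, so fail to reject H₀.
The data do not give significant evidence of an association between weekly hours worked and job satisfaction score.

t = -0.7262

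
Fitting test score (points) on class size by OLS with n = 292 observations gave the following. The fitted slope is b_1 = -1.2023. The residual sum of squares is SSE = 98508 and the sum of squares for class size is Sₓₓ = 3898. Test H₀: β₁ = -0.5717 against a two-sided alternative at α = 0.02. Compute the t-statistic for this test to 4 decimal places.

MSE = SSE/(n − 2) = 98508/290 = 339.683.
SE(b_1) = √(MSE/Sₓₓ) = √(339.683/3898) = 0.2952.
t = (-1.2023 − (-0.5717)) / 0.2952 = -2.1362.
df = n − 2 = 290.
Two-sided p ≈ 0.0335, which is ≥ 0.02, so fail to reject H₀.
The data are consistent with a true slope of -0.5717 points per unit of class size.

t = -2.1362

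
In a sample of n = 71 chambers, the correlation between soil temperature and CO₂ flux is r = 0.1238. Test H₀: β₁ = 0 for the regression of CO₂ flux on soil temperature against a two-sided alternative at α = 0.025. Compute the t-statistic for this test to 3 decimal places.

t = 1.036

t = r·√(n − 2)/√(1 − r²) = 0.1238·√69/√0.984674 = 1.036.
df = n − 2 = 69.
Two-sided p ≈ 0.3037, which is ≥ 0.025, so fail to reject H₀.
The data do not give significant evidence of a linear association between soil temperature and CO₂ flux.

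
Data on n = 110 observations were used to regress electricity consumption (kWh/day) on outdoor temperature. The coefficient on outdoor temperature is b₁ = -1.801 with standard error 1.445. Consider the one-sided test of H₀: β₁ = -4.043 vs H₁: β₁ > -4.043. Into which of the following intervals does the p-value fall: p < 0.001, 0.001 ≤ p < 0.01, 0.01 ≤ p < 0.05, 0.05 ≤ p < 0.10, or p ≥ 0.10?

t = (-1.801 − (-4.043)) / 1.445 = 1.552.
df = n − 2 = 110 − 2 = 108.
One-sided p = P(T_{108} > t) ≈ 0.0618.
So 0.05 ≤ p < 0.10.

0.05 ≤ p < 0.10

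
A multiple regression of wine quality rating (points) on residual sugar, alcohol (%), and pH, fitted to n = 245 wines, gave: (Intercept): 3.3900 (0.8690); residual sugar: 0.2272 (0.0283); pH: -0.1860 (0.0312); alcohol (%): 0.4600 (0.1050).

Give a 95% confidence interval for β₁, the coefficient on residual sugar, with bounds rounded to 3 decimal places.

Read off: b = 0.2272, SE = 0.0283 for residual sugar.
df = n − k − 1 = 245 − 3 − 1 = 241.
t* = t_{0.025, 241} = 1.969856.
Margin = t* × SE = 1.969856 × 0.0283 = 0.05575.
CI: 0.2272 ± 0.05575 → (0.171, 0.283).

(0.171, 0.283)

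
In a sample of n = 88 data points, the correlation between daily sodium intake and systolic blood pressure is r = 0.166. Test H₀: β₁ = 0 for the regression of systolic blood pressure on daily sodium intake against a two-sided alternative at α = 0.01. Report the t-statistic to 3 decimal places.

t = r·√(n − 2)/√(1 − r²) = 0.166·√86/√0.972444 = 1.561.
df = n − 2 = 86.
Two-sided p ≈ 0.1222, which is ≥ 0.01, so fail to reject H₀.
The data do not give significant evidence of a linear association between daily sodium intake and systolic blood pressure.

t = 1.561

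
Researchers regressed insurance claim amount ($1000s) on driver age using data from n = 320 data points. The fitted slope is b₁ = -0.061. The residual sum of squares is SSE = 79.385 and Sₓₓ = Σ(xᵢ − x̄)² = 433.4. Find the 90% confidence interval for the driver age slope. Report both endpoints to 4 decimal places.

(-0.1006, -0.0214)

MSE = SSE/(n − 2) = 79.385/318 = 0.249638.
SE(b₁) = √(MSE/Sₓₓ) = √(0.249638/433.4) = 0.024.
df = n − 2 = 318.
t* = t_{0.05, 318} = 1.649659.
Margin = t* × SE = 1.649659 × 0.024 = 0.039592.
CI: -0.061 ± 0.039592 → (-0.1006, -0.0214).
With 90% confidence, each one-unit increase in driver age is associated with a change of between -0.1006 and -0.0214 $1000s in insurance claim amount.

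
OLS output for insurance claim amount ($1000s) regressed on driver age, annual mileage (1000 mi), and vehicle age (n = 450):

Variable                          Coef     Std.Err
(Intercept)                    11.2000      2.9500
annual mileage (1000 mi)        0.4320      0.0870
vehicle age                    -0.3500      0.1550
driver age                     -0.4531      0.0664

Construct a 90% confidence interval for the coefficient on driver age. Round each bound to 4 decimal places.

(-0.5625, -0.3437)

Read off: b = -0.4531, SE = 0.0664 for driver age.
df = n − k − 1 = 450 − 3 − 1 = 446.
t* = t_{0.05, 446} = 1.648277.
Margin = t* × SE = 1.648277 × 0.0664 = 0.109446.
CI: -0.4531 ± 0.109446 → (-0.5625, -0.3437).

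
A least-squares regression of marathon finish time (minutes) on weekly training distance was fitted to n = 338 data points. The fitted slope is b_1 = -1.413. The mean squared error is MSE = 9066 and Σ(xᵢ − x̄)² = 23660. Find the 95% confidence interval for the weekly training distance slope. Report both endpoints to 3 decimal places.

(-2.631, -0.195)

SE(b_1) = √(MSE/Sₓₓ) = √(9066/23660) = 0.619014.
df = n − 2 = 336.
t* = t_{0.025, 336} = 1.967049.
Margin = t* × SE = 1.967049 × 0.619014 = 1.21763.
CI: -1.413 ± 1.21763 → (-2.631, -0.195).
With 95% confidence, each one-unit increase in weekly training distance is associated with a change of between -2.631 and -0.195 minutes in marathon finish time.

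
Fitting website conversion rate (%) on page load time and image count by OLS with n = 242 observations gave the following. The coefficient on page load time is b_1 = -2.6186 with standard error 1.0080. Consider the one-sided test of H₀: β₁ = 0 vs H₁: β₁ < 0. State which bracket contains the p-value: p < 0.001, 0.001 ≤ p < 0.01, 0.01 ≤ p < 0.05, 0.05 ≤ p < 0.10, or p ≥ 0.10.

t = -2.6186 / 1.0080 = -2.598.
df = n − k − 1 = 242 − 2 − 1 = 239.
One-sided p = P(T_{239} < t) ≈ 0.0050.
So 0.001 ≤ p < 0.01.

0.001 ≤ p < 0.01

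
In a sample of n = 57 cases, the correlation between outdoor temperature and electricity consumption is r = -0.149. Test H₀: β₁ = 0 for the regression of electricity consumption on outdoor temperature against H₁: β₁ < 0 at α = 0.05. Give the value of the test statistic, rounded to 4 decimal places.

t = r·√(n − 2)/√(1 − r²) = -0.149·√55/√0.977799 = -1.1175.
df = n − 2 = 55.
One-sided p ≈ 0.1343, which is ≥ 0.05, so fail to reject H₀.
The data do not give significant evidence of a linear association between outdoor temperature and electricity consumption.

t = -1.1175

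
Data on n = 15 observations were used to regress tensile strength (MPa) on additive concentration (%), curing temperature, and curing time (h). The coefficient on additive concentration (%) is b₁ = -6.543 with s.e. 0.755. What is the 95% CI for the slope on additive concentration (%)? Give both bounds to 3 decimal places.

(-8.205, -4.881)

df = n − k − 1 = 15 − 3 − 1 = 11.
t* = t_{0.025, 11} = 2.200985.
Margin = t* × SE = 2.200985 × 0.755 = 1.66174.
CI: -6.543 ± 1.66174 → (-8.205, -4.881).
With 95% confidence, each one-unit increase in additive concentration (%) is associated with a change of between -8.205 and -4.881 MPa in tensile strength, holding the other predictors fixed.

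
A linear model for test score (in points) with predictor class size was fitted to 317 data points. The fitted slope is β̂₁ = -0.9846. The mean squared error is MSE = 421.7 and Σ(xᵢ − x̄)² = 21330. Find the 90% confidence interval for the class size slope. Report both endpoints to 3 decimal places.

(-1.217, -0.753)

SE(β̂₁) = √(MSE/Sₓₓ) = √(421.7/21330) = 0.140607.
df = n − 2 = 315.
t* = t_{0.05, 315} = 1.649705.
Margin = t* × SE = 1.649705 × 0.140607 = 0.23196.
CI: -0.9846 ± 0.23196 → (-1.217, -0.753).
With 90% confidence, each one-unit increase in class size is associated with a change of between -1.217 and -0.753 points in test score.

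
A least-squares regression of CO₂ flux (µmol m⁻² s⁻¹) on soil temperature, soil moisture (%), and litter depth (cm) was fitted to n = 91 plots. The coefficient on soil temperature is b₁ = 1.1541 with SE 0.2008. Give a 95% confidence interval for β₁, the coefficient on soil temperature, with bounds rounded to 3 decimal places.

df = n − k − 1 = 91 − 3 − 1 = 87.
t* = t_{0.025, 87} = 1.987608.
Margin = t* × SE = 1.987608 × 0.2008 = 0.39911.
CI: 1.1541 ± 0.39911 → (0.755, 1.553).
With 95% confidence, each one-unit increase in soil temperature is associated with a change of between 0.755 and 1.553 µmol m⁻² s⁻¹ in CO₂ flux, holding the other predictors fixed.

(0.755, 1.553)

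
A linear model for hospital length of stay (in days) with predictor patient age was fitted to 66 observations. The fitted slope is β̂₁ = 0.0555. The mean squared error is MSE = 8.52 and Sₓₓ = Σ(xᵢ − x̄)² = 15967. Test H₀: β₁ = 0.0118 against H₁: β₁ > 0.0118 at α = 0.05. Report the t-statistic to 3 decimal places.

SE(β̂₁) = √(MSE/Sₓₓ) = √(8.52/15967) = 0.0230998.
t = (0.0555 − 0.0118) / 0.0230998 = 1.892.
df = n − 2 = 64.
One-sided p ≈ 0.0315, which is < 0.05, so reject H₀.
There is evidence that the true slope on patient age exceeds 0.0118 days per unit.

t = 1.892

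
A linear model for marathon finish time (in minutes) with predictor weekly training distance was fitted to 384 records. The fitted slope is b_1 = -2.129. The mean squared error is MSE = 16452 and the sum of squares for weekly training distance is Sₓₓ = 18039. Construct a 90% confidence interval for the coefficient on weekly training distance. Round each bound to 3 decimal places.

(-3.704, -0.554)

SE(b_1) = √(MSE/Sₓₓ) = √(16452/18039) = 0.954999.
df = n − 2 = 382.
t* = t_{0.05, 382} = 1.648852.
Margin = t* × SE = 1.648852 × 0.954999 = 1.57465.
CI: -2.129 ± 1.57465 → (-3.704, -0.554).
With 90% confidence, each one-unit increase in weekly training distance is associated with a change of between -3.704 and -0.554 minutes in marathon finish time.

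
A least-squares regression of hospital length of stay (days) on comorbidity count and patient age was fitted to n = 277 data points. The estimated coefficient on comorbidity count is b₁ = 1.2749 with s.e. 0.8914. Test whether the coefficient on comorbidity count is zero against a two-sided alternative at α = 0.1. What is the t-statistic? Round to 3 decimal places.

t = 1.430

H₀: β₁ = 0 vs H₁: β₁ ≠ 0.
t = (b₁ − β₁⁰)/SE = 1.2749 / 0.8914 = 1.430.
df = n − k − 1 = 277 − 2 − 1 = 274.
Two-sided p ≈ 0.1538, which is ≥ 0.1, so fail to reject H₀.
The data do not give significant evidence of an association between comorbidity count and hospital length of stay, after adjusting for the other predictors.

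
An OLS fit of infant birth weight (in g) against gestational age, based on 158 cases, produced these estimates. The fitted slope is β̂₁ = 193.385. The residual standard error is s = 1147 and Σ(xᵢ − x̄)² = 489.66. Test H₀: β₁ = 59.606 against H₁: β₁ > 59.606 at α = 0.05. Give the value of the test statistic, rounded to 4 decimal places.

t = 2.5809

SE(β̂₁) = s/√Sₓₓ = 1147/√489.66 = 51.8342.
t = (193.385 − 59.606) / 51.8342 = 2.5809.
df = n − 2 = 156.
One-sided p ≈ 0.0054, which is < 0.05, so reject H₀.
There is evidence that the true slope on gestational age exceeds 59.606 g per unit.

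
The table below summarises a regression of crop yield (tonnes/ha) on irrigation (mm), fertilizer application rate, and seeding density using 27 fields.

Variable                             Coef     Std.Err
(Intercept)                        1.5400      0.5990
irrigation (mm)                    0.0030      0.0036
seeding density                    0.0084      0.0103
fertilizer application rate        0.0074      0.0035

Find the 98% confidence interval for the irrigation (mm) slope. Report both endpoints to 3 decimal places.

Read off: b = 0.0030, SE = 0.0036 for irrigation (mm).
df = n − k − 1 = 27 − 3 − 1 = 23.
t* = t_{0.01, 23} = 2.499867.
Margin = t* × SE = 2.499867 × 0.0036 = 0.00900.
CI: 0.0030 ± 0.00900 → (-0.006, 0.012).

(-0.006, 0.012)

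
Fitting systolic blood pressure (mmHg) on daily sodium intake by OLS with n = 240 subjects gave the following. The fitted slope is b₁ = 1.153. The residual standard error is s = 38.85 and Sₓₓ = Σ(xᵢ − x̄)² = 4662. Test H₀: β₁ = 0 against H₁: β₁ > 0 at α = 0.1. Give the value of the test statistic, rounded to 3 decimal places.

t = 2.026

SE(b₁) = s/√Sₓₓ = 38.85/√4662 = 0.56899.
t = 1.153 / 0.56899 = 2.026.
df = n − 2 = 238.
One-sided p ≈ 0.0219, which is < 0.1, so reject H₀.
There is evidence that the true slope on daily sodium intake is positive.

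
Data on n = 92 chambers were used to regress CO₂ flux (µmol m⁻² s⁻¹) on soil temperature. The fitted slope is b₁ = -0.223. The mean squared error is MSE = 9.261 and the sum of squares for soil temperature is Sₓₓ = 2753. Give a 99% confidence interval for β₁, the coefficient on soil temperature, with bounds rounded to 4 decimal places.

(-0.3756, -0.0704)

SE(b₁) = √(MSE/Sₓₓ) = √(9.261/2753) = 0.0579997.
df = n − 2 = 90.
t* = t_{0.005, 90} = 2.631565.
Margin = t* × SE = 2.631565 × 0.0579997 = 0.152630.
CI: -0.223 ± 0.152630 → (-0.3756, -0.0704).
With 99% confidence, each one-unit increase in soil temperature is associated with a change of between -0.3756 and -0.0704 µmol m⁻² s⁻¹ in CO₂ flux.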